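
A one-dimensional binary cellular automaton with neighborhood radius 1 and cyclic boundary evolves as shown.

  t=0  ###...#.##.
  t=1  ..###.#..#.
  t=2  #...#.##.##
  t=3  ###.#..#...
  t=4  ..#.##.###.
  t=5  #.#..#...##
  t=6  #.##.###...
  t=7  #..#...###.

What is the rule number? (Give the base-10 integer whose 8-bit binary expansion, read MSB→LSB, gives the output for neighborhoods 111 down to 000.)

  nb ###: next=.  (t=0,i=1, bit7=0)
  nb ##.: next=#  (t=0,i=2, bit6=1)
  nb #.#: next=.  (t=0,i=7, bit5=0)
  nb #..: next=#  (t=0,i=3, bit4=1)
  nb .##: next=.  (t=0,i=0, bit3=0)
  nb .#.: next=#  (t=0,i=6, bit2=1)
  nb ..#: next=.  (t=0,i=5, bit1=0)
  nb ...: next=#  (t=0,i=4, bit0=1)
  bits 01010101 = 85

85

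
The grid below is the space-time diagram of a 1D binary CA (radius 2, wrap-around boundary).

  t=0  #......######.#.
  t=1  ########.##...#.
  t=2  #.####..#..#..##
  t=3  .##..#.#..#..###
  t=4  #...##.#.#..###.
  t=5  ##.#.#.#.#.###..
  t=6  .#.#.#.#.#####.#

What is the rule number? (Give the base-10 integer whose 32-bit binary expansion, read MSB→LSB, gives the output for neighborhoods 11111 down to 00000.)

2579327403

  [31] ##### => #  t=0,i=9
  [30] ####. => .  t=0,i=11
  [29] ###.# => .  t=0,i=12
  [28] ###.. => #  t=2,i=5
  [27] ##.## => #  t=1,i=8
  [26] ##.#. => .  t=0,i=13
  [25] ##..# => .  t=2,i=6
  [24] ##... => #  t=1,i=11
  [23] #.### => #  t=1,i=0
  [22] #.##. => .  t=1,i=9
  [21] #.#.# => #  t=0,i=14
  [20] #.#.. => #  t=0,i=0
  [19] #..## => #  t=2,i=13
  [18] #..#. => #  t=2,i=7
  [17] #...# => .  t=1,i=12
  [16] #.... => #  t=0,i=2
  [15] .#### => .  t=0,i=8
  [14] .###. => #  t=2,i=15
  [13] .##.# => #  t=4,i=5
  [12] .##.. => .  t=1,i=10
  [11] .#.## => #  t=1,i=15
  [10] .#.#. => .  t=0,i=15
  [9] .#..# => .  t=2,i=9
  [8] .#... => #  t=0,i=1
  [7] ..### => #  t=0,i=7
  [6] ..##. => .  t=4,i=4
  [5] ..#.# => #  t=1,i=14
  [4] ..#.. => .  t=2,i=8
  [3] ...## => #  t=0,i=6
  [2] ...#. => .  t=1,i=13
  [1] ....# => #  t=0,i=5
  [0] ..... => #  t=0,i=3
  bits 10011001101111010110100110101011 = 2579327403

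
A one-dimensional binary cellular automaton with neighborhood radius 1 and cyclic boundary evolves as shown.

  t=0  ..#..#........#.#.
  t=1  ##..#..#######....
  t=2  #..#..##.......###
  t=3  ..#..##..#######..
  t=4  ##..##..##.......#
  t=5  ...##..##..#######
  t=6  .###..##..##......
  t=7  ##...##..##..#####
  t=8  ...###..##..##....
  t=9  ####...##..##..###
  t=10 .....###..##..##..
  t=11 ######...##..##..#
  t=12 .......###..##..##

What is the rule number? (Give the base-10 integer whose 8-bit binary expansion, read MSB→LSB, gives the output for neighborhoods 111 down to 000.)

  [7] ### => .  t=1,i=8
  [6] ##. => .  t=1,i=1
  [5] #.# => .  t=0,i=15
  [4] #.. => .  t=0,i=3
  [3] .## => #  t=1,i=0
  [2] .#. => .  t=0,i=2
  [1] ..# => #  t=0,i=1
  [0] ... => #  t=0,i=0
  bits 00001011 = 11

11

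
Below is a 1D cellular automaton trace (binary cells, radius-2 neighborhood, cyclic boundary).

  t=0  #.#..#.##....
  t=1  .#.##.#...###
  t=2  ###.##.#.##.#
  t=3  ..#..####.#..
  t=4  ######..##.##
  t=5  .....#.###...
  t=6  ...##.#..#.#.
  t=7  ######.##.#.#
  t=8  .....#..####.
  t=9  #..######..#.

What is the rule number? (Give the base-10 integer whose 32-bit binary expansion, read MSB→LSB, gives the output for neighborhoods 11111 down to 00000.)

875376606

  ##### -> .   bit 31 = 0  t=4,i=0
  ####. -> .   bit 30 = 0  t=2,i=1
  ###.# -> #   bit 29 = 1  t=1,i=12
  ###.. -> #   bit 28 = 1  t=4,i=5
  ##.## -> .   bit 27 = 0  t=2,i=3
  ##.#. -> #   bit 26 = 1  t=1,i=0
  ##..# -> .   bit 25 = 0  t=4,i=6
  ##... -> .   bit 24 = 0  t=0,i=9
  #.### -> .   bit 23 = 0  t=2,i=12
  #.##. -> .   bit 22 = 0  t=0,i=7
  #.#.# -> #   bit 21 = 1  t=1,i=1
  #.#.. -> .   bit 20 = 0  t=0,i=2
  #..## -> #   bit 19 = 1  t=3,i=4
  #..#. -> #   bit 18 = 1  t=0,i=4
  #...# -> .   bit 17 = 0  t=1,i=8
  #.... -> #   bit 16 = 1  t=0,i=10
  .#### -> .   bit 15 = 0  t=2,i=0
  .###. -> .   bit 14 = 0  t=1,i=11
  .##.# -> #   bit 13 = 1  t=1,i=4
  .##.. -> .   bit 12 = 0  t=0,i=8
  .#.## -> #   bit 11 = 1  t=0,i=6
  .#.#. -> #   bit 10 = 1  t=0,i=1
  .#..# -> #   bit 9 = 1  t=0,i=3
  .#... -> #   bit 8 = 1  t=1,i=7
  ..### -> #   bit 7 = 1  t=1,i=10
  ..##. -> #   bit 6 = 1  t=4,i=8
  ..#.# -> .   bit 5 = 0  t=0,i=0
  ..#.. -> #   bit 4 = 1  t=3,i=2
  ...## -> #   bit 3 = 1  t=1,i=9
  ...#. -> #   bit 2 = 1  t=0,i=12
  ....# -> #   bit 1 = 1  t=0,i=11
  ..... -> .   bit 0 = 0  t=5,i=0
  bits 00110100001011010010111111011110 = 875376606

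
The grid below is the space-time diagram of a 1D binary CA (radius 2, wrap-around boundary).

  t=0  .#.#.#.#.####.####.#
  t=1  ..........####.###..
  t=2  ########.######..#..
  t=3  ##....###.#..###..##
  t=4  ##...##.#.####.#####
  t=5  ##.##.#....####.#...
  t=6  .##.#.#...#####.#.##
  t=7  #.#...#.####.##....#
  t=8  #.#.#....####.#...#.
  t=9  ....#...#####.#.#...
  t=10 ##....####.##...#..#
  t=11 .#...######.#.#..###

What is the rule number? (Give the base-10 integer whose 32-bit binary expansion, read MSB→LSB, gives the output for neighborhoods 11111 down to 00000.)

2048569993

  #####|.  b31=0 t=2,i=2
  ####.|#  b30=1 t=0,i=11
  ###.#|#  b29=1 t=0,i=12
  ###..|#  b28=1 t=1,i=17
  ##.##|#  b27=1 t=0,i=13
  ##.#.|.  b26=0 t=0,i=18
  ##..#|#  b25=1 t=2,i=15
  ##...|.  b24=0 t=1,i=18
  #.###|.  b23=0 t=0,i=9
  #.##.|.  b22=0 t=5,i=3
  #.#.#|.  b21=0 t=0,i=1
  #.#..|#  b20=1 t=3,i=10
  #..##|#  b19=1 t=2,i=19
  #..#.|.  b18=0 t=2,i=16
  #...#|#  b17=1 t=4,i=3
  #....|.  b16=0 t=1,i=19
  .####|#  b15=1 t=0,i=10
  .###.|.  b14=0 t=1,i=16
  .##.#|#  b13=1 t=4,i=6
  .##..|#  b12=1 t=7,i=14
  .#.##|.  b11=0 t=0,i=8
  .#.#.|.  b10=0 t=0,i=0
  .#..#|#  b9=1 t=2,i=18
  .#...|.  b8=0 t=5,i=7
  ..###|#  b7=1 t=1,i=10
  ..##.|.  b6=0 t=4,i=5
  ..#.#|.  b5=0 t=7,i=6
  ..#..|.  b4=0 t=2,i=17
  ...##|#  b3=1 t=1,i=9
  ...#.|.  b2=0 t=7,i=5
  ....#|.  b1=0 t=1,i=8
  .....|#  b0=1 t=1,i=0
  bits 01111010000110101011001010001001 = 2048569993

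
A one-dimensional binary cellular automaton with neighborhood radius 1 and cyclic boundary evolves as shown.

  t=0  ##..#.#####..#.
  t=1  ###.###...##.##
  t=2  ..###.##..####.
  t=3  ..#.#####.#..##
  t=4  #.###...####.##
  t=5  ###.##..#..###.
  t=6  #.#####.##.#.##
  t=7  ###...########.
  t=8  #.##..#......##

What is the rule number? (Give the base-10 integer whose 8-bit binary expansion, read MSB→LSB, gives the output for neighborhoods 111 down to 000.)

  nb ###: next=.  (t=0,i=7, bit7=0)
  nb ##.: next=#  (t=0,i=1, bit6=1)
  nb #.#: next=#  (t=0,i=5, bit5=1)
  nb #..: next=#  (t=0,i=2, bit4=1)
  nb .##: next=#  (t=0,i=0, bit3=1)
  nb .#.: next=#  (t=0,i=4, bit2=1)
  nb ..#: next=.  (t=0,i=3, bit1=0)
  nb ...: next=.  (t=1,i=8, bit0=0)
  bits 01111100 = 124

124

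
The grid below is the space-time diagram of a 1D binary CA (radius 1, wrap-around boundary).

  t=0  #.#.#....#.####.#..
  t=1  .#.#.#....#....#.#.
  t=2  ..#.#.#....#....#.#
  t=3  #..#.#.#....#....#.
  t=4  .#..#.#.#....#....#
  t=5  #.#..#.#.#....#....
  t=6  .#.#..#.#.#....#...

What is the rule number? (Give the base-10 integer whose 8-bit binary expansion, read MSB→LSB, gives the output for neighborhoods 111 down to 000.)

48

  nb ###: next=.  (t=0,i=12, bit7=0)
  nb ##.: next=.  (t=0,i=14, bit6=0)
  nb #.#: next=#  (t=0,i=1, bit5=1)
  nb #..: next=#  (t=0,i=5, bit4=1)
  nb .##: next=.  (t=0,i=11, bit3=0)
  nb .#.: next=.  (t=0,i=0, bit2=0)
  nb ..#: next=.  (t=0,i=8, bit1=0)
  nb ...: next=.  (t=0,i=6, bit0=0)
  bits 00110000 = 48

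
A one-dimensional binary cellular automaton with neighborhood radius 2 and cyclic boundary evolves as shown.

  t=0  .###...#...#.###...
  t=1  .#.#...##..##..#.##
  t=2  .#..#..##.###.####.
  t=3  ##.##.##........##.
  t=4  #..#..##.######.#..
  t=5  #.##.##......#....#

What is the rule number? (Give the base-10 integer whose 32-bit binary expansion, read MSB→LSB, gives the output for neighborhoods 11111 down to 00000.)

  nb #####: next=.  (t=4,i=11, bit31=0)
  nb ####.: next=#  (t=2,i=16, bit30=1)
  nb ###.#: next=.  (t=2,i=12, bit29=0)
  nb ###..: next=#  (t=0,i=3, bit28=1)
  nb ##.##: next=.  (t=2,i=9, bit27=0)
  nb ##.#.: next=.  (t=1,i=0, bit26=0)
  nb ##..#: next=.  (t=1,i=9, bit25=0)
  nb ##...: next=.  (t=0,i=4, bit24=0)
  nb #.###: next=.  (t=0,i=13, bit23=0)
  nb #.##.: next=#  (t=1,i=17, bit22=1)
  nb #.#.#: next=#  (t=1,i=1, bit21=1)
  nb #.#..: next=.  (t=1,i=3, bit20=0)
  nb #..##: next=#  (t=1,i=10, bit19=1)
  nb #..#.: next=#  (t=1,i=14, bit18=1)
  nb #...#: next=.  (t=0,i=5, bit17=0)
  nb #....: next=#  (t=0,i=17, bit16=1)
  nb .####: next=.  (t=2,i=15, bit15=0)
  nb .###.: next=.  (t=0,i=2, bit14=0)
  nb .##.#: next=.  (t=1,i=18, bit13=0)
  nb .##..: next=#  (t=1,i=8, bit12=1)
  nb .#.##: next=#  (t=0,i=12, bit11=1)
  nb .#.#.: next=.  (t=1,i=2, bit10=0)
  nb .#..#: next=.  (t=2,i=2, bit9=0)
  nb .#...: next=#  (t=0,i=8, bit8=1)
  nb ..###: next=#  (t=0,i=1, bit7=1)
  nb ..##.: next=#  (t=1,i=7, bit6=1)
  nb ..#.#: next=#  (t=0,i=11, bit5=1)
  nb ..#..: next=#  (t=0,i=7, bit4=1)
  nb ...##: next=.  (t=0,i=0, bit3=0)
  nb ...#.: next=.  (t=0,i=6, bit2=0)
  nb ....#: next=#  (t=0,i=18, bit1=1)
  nb .....: next=#  (t=3,i=10, bit0=1)
  bits 01010000011011010001100111110011 = 1349327347

1349327347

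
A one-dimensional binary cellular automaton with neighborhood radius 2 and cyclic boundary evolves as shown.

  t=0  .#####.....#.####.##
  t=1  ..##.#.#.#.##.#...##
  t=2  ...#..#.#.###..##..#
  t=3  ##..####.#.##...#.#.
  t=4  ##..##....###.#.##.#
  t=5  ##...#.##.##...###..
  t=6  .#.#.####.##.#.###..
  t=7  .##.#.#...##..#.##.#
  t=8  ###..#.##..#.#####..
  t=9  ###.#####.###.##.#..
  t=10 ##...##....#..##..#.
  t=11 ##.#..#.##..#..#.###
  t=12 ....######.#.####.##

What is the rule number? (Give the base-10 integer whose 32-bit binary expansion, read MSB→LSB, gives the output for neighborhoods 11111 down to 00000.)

  nb #####: next=#  (t=0,i=3, bit31=1)
  nb ####.: next=.  (t=0,i=4, bit30=0)
  nb ###.#: next=.  (t=0,i=16, bit29=0)
  nb ###..: next=#  (t=0,i=5, bit28=1)
  nb ##.##: next=.  (t=0,i=0, bit27=0)
  nb ##.#.: next=.  (t=1,i=4, bit26=0)
  nb ##..#: next=.  (t=1,i=0, bit25=0)
  nb ##...: next=.  (t=0,i=6, bit24=0)
  nb #.###: next=.  (t=0,i=1, bit23=0)
  nb #.##.: next=#  (t=0,i=18, bit22=1)
  nb #.#.#: next=.  (t=1,i=5, bit21=0)
  nb #.#..: next=.  (t=1,i=14, bit20=0)
  nb #..##: next=.  (t=1,i=1, bit19=0)
  nb #..#.: next=#  (t=2,i=5, bit18=1)
  nb #...#: next=#  (t=1,i=16, bit17=1)
  nb #....: next=#  (t=0,i=7, bit16=1)
  nb .####: next=#  (t=0,i=2, bit15=1)
  nb .###.: next=#  (t=2,i=11, bit14=1)
  nb .##.#: next=#  (t=0,i=19, bit13=1)
  nb .##..: next=#  (t=1,i=19, bit12=1)
  nb .#.##: next=#  (t=0,i=12, bit11=1)
  nb .#.#.: next=#  (t=1,i=6, bit10=1)
  nb .#..#: next=#  (t=2,i=4, bit9=1)
  nb .#...: next=#  (t=1,i=15, bit8=1)
  nb ..###: next=#  (t=3,i=4, bit7=1)
  nb ..##.: next=.  (t=1,i=2, bit6=0)
  nb ..#.#: next=#  (t=0,i=11, bit5=1)
  nb ..#..: next=.  (t=2,i=3, bit4=0)
  nb ...##: next=.  (t=1,i=17, bit3=0)
  nb ...#.: next=.  (t=0,i=10, bit2=0)
  nb ....#: next=#  (t=0,i=9, bit1=1)
  nb .....: next=.  (t=0,i=8, bit0=0)
  bits 10010000010001111111111110100010 = 2420637602

2420637602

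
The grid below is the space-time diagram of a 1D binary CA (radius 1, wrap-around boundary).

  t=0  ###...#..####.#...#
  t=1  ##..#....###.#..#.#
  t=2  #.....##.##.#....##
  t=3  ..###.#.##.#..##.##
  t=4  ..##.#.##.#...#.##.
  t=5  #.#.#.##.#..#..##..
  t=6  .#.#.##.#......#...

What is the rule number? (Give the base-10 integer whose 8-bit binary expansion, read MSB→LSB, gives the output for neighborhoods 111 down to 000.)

  nb ###: next=#  (t=0,i=0, bit7=1)
  nb ##.: next=.  (t=0,i=2, bit6=0)
  nb #.#: next=#  (t=0,i=13, bit5=1)
  nb #..: next=.  (t=0,i=3, bit4=0)
  nb .##: next=#  (t=0,i=9, bit3=1)
  nb .#.: next=.  (t=0,i=6, bit2=0)
  nb ..#: next=.  (t=0,i=5, bit1=0)
  nb ...: next=#  (t=0,i=4, bit0=1)
  bits 10101001 = 169

169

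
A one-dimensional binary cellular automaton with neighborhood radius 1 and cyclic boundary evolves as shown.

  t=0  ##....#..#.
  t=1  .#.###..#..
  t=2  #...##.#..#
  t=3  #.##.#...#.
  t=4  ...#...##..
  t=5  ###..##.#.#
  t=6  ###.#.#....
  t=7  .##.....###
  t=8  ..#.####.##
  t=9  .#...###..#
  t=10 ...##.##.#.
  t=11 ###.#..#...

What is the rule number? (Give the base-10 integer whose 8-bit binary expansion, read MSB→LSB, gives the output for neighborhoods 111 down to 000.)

  [7] ### => #  t=1,i=4
  [6] ##. => #  t=0,i=1
  [5] #.# => .  t=0,i=10
  [4] #.. => .  t=0,i=2
  [3] .## => .  t=0,i=0
  [2] .#. => .  t=0,i=6
  [1] ..# => #  t=0,i=5
  [0] ... => #  t=0,i=3
  bits 11000011 = 195

195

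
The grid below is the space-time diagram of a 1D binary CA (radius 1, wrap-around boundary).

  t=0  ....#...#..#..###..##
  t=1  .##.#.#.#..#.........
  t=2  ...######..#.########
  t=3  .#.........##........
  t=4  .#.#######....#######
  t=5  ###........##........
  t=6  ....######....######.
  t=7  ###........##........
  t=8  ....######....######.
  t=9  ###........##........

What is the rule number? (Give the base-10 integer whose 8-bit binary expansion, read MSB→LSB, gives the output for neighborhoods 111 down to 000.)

37

  [7] ### => .  t=0,i=15
  [6] ##. => .  t=0,i=16
  [5] #.# => #  t=1,i=3
  [4] #.. => .  t=0,i=0
  [3] .## => .  t=0,i=14
  [2] .#. => #  t=0,i=4
  [1] ..# => .  t=0,i=3
  [0] ... => #  t=0,i=1
  bits 00100101 = 37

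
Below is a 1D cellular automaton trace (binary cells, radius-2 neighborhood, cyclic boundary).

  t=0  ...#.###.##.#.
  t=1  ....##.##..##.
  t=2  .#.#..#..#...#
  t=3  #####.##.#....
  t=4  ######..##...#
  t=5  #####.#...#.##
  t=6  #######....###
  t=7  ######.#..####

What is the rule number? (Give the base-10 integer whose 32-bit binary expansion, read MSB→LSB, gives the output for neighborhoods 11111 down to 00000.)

  #####|#  b31=1 t=3,i=2
  ####.|#  b30=1 t=3,i=3
  ###.#|#  b29=1 t=0,i=7
  ###..|.  b28=0 t=4,i=5
  ##.##|#  b27=1 t=0,i=8
  ##.#.|#  b26=1 t=0,i=11
  ##..#|#  b25=1 t=1,i=9
  ##...|#  b24=1 t=1,i=13
  #.###|#  b23=1 t=0,i=5
  #.##.|.  b22=0 t=0,i=9
  #.#.#|#  b21=1 t=2,i=1
  #.#..|#  b20=1 t=0,i=12
  #..##|.  b19=0 t=1,i=10
  #..#.|.  b18=0 t=2,i=5
  #...#|.  b17=0 t=2,i=11
  #....|.  b16=0 t=0,i=0
  .####|#  b15=1 t=3,i=1
  .###.|.  b14=0 t=0,i=6
  .##.#|.  b13=0 t=0,i=10
  .##..|.  b12=0 t=1,i=8
  .#.##|#  b11=1 t=0,i=4
  .#.#.|#  b10=1 t=2,i=0
  .#..#|#  b9=1 t=2,i=4
  .#...|.  b8=0 t=0,i=13
  ..###|#  b7=1 t=3,i=0
  ..##.|.  b6=0 t=1,i=4
  ..#.#|.  b5=0 t=0,i=3
  ..#..|#  b4=1 t=2,i=6
  ...##|#  b3=1 t=1,i=3
  ...#.|.  b2=0 t=0,i=2
  ....#|.  b1=0 t=0,i=1
  .....|#  b0=1 t=1,i=1
  bits 11101111101100001000111010011001 = 4021325465

4021325465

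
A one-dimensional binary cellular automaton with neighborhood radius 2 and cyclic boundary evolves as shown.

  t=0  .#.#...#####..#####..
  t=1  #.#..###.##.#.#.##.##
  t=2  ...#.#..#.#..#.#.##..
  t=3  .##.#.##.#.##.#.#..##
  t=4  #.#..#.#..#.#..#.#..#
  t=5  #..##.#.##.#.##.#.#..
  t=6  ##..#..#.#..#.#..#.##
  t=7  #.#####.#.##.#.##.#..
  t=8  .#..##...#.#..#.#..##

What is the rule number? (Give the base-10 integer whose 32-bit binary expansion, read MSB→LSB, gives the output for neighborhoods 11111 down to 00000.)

3406245534

  #####|#  b31=1 t=0,i=9
  ####.|#  b30=1 t=0,i=10
  ###.#|.  b29=0 t=1,i=0
  ###..|.  b28=0 t=0,i=11
  ##.##|#  b27=1 t=1,i=8
  ##.#.|.  b26=0 t=1,i=1
  ##..#|#  b25=1 t=0,i=12
  ##...|#  b24=1 t=0,i=19
  #.###|.  b23=0 t=1,i=19
  #.##.|.  b22=0 t=1,i=9
  #.#.#|.  b21=0 t=1,i=12
  #.#..|.  b20=0 t=0,i=3
  #..##|.  b19=0 t=0,i=13
  #..#.|#  b18=1 t=2,i=7
  #...#|#  b17=1 t=0,i=5
  #....|#  b16=1 t=2,i=20
  .####|.  b15=0 t=0,i=8
  .###.|.  b14=0 t=1,i=6
  .##.#|#  b13=1 t=1,i=10
  .##..|.  b12=0 t=2,i=18
  .#.##|#  b11=1 t=1,i=15
  .#.#.|#  b10=1 t=0,i=2
  .#..#|#  b9=1 t=1,i=3
  .#...|.  b8=0 t=0,i=4
  ..###|#  b7=1 t=0,i=7
  ..##.|.  b6=0 t=3,i=19
  ..#.#|.  b5=0 t=0,i=1
  ..#..|#  b4=1 t=5,i=0
  ...##|#  b3=1 t=0,i=6
  ...#.|#  b2=1 t=0,i=0
  ....#|#  b1=1 t=2,i=1
  .....|.  b0=0 t=2,i=0
  bits 11001011000001110010111010011110 = 3406245534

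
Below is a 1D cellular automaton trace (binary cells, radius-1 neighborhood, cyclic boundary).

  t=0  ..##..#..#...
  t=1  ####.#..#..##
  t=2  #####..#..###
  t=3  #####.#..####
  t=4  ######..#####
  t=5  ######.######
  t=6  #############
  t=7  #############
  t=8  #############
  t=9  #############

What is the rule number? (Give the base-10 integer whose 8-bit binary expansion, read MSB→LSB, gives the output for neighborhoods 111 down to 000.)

  ### -> #   bit 7 = 1  t=1,i=0
  ##. -> #   bit 6 = 1  t=0,i=3
  #.# -> #   bit 5 = 1  t=1,i=4
  #.. -> .   bit 4 = 0  t=0,i=4
  .## -> #   bit 3 = 1  t=0,i=2
  .#. -> .   bit 2 = 0  t=0,i=6
  ..# -> #   bit 1 = 1  t=0,i=1
  ... -> #   bit 0 = 1  t=0,i=0
  bits 11101011 = 235

235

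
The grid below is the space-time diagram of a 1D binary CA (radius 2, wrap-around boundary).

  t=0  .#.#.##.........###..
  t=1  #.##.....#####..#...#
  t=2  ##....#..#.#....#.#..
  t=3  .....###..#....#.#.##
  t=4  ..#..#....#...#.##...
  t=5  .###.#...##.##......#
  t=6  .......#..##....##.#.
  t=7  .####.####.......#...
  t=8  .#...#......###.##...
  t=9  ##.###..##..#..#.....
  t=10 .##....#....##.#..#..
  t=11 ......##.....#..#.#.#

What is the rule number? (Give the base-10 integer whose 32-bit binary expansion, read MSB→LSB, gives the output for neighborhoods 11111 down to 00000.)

  ##### -> #   bit 31 = 1  t=1,i=11
  ####. -> .   bit 30 = 0  t=1,i=12
  ###.# -> .   bit 29 = 0  t=5,i=3
  ###.. -> .   bit 28 = 0  t=0,i=18
  ##.## -> #   bit 27 = 1  t=1,i=1
  ##.#. -> .   bit 26 = 0  t=5,i=4
  ##..# -> .   bit 25 = 0  t=1,i=14
  ##... -> .   bit 24 = 0  t=0,i=7
  #.### -> .   bit 23 = 0  t=5,i=1
  #.##. -> .   bit 22 = 0  t=0,i=5
  #.#.# -> #   bit 21 = 1  t=0,i=3
  #.#.. -> .   bit 20 = 0  t=2,i=11
  #..## -> #   bit 19 = 1  t=2,i=20
  #..#. -> .   bit 18 = 0  t=1,i=15
  #...# -> #   bit 17 = 1  t=0,i=20
  #.... -> .   bit 16 = 0  t=0,i=8
  .#### -> .   bit 15 = 0  t=1,i=10
  .###. -> .   bit 14 = 0  t=0,i=17
  .##.# -> #   bit 13 = 1  t=1,i=0
  .##.. -> .   bit 12 = 0  t=0,i=6
  .#.## -> .   bit 11 = 0  t=0,i=4
  .#.#. -> #   bit 10 = 1  t=0,i=2
  .#..# -> #   bit 9 = 1  t=2,i=7
  .#... -> .   bit 8 = 0  t=1,i=17
  ..### -> #   bit 7 = 1  t=0,i=16
  ..##. -> .   bit 6 = 0  t=1,i=20
  ..#.# -> .   bit 5 = 0  t=0,i=1
  ..#.. -> #   bit 4 = 1  t=1,i=16
  ...## -> .   bit 3 = 0  t=0,i=15
  ...#. -> #   bit 2 = 1  t=0,i=0
  ....# -> .   bit 1 = 0  t=0,i=14
  ..... -> #   bit 0 = 1  t=0,i=9
  bits 10001000001010100010011010010101 = 2284463765

2284463765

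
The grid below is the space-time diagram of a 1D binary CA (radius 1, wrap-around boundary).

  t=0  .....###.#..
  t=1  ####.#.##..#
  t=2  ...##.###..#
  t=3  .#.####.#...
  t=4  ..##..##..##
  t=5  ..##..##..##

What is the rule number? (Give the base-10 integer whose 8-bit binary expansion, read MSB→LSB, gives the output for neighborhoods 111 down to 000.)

  ###|.  b7=0 t=0,i=6
  ##.|#  b6=1 t=0,i=7
  #.#|#  b5=1 t=0,i=8
  #..|.  b4=0 t=0,i=10
  .##|#  b3=1 t=0,i=5
  .#.|.  b2=0 t=0,i=9
  ..#|.  b1=0 t=0,i=4
  ...|#  b0=1 t=0,i=0
  bits 01101001 = 105

105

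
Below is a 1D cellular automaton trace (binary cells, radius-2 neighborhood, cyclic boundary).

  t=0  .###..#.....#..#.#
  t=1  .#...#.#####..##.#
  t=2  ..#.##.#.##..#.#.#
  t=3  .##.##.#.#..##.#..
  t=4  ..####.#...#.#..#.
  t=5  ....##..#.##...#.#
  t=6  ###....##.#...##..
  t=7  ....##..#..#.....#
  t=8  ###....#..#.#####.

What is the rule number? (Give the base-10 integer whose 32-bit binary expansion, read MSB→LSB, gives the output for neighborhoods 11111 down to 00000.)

3907854631

  [31] ##### => #  t=1,i=9
  [30] ####. => #  t=1,i=10
  [29] ###.# => #  t=4,i=5
  [28] ###.. => .  t=0,i=3
  [27] ##.## => #  t=3,i=3
  [26] ##.#. => .  t=1,i=16
  [25] ##..# => .  t=0,i=4
  [24] ##... => .  t=5,i=12
  [23] #.### => #  t=0,i=1
  [22] #.##. => #  t=2,i=4
  [21] #.#.# => #  t=0,i=17
  [20] #.#.. => .  t=1,i=1
  [19] #..## => #  t=1,i=13
  [18] #..#. => #  t=0,i=5
  [17] #...# => .  t=1,i=3
  [16] #.... => #  t=0,i=8
  [15] .#### => .  t=1,i=8
  [14] .###. => .  t=0,i=2
  [13] .##.# => #  t=1,i=15
  [12] .##.. => .  t=2,i=10
  [11] .#.## => .  t=0,i=0
  [10] .#.#. => .  t=0,i=16
  [9] .#..# => .  t=0,i=13
  [8] .#... => #  t=0,i=7
  [7] ..### => .  t=4,i=2
  [6] ..##. => .  t=1,i=14
  [5] ..#.# => #  t=0,i=15
  [4] ..#.. => .  t=0,i=6
  [3] ...## => .  t=3,i=0
  [2] ...#. => #  t=0,i=11
  [1] ....# => #  t=0,i=10
  [0] ..... => #  t=0,i=9
  bits 11101000111011010010000100100111 = 3907854631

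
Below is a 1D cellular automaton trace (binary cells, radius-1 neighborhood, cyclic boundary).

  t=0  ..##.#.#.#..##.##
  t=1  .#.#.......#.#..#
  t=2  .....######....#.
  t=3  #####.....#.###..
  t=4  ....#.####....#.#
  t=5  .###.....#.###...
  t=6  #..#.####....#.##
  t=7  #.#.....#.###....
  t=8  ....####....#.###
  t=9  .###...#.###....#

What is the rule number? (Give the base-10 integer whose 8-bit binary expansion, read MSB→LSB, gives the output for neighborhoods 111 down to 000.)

  ### -> .   bit 7 = 0  t=2,i=6
  ##. -> #   bit 6 = 1  t=0,i=3
  #.# -> .   bit 5 = 0  t=0,i=4
  #.. -> .   bit 4 = 0  t=0,i=0
  .## -> .   bit 3 = 0  t=0,i=2
  .#. -> .   bit 2 = 0  t=0,i=5
  ..# -> #   bit 1 = 1  t=0,i=1
  ... -> #   bit 0 = 1  t=1,i=5
  bits 01000011 = 67

67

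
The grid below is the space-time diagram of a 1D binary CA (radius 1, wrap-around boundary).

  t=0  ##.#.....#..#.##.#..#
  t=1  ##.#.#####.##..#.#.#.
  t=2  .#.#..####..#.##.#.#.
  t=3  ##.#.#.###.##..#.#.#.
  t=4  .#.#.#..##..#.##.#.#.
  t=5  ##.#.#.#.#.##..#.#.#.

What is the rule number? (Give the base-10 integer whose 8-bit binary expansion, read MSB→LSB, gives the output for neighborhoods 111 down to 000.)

  [7] ### => #  t=0,i=0
  [6] ##. => #  t=0,i=1
  [5] #.# => .  t=0,i=2
  [4] #.. => .  t=0,i=4
  [3] .## => .  t=0,i=14
  [2] .#. => #  t=0,i=3
  [1] ..# => #  t=0,i=8
  [0] ... => #  t=0,i=5
  bits 11000111 = 199

199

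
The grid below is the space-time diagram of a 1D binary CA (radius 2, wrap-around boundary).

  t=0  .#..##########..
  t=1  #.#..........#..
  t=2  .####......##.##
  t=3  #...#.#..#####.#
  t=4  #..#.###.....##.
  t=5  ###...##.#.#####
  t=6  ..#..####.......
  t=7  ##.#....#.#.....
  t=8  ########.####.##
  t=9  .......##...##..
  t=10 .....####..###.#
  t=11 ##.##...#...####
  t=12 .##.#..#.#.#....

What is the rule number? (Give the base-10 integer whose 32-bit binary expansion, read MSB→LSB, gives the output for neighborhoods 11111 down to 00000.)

  ##### -> .   bit 31 = 0  t=0,i=6
  ####. -> .   bit 30 = 0  t=0,i=12
  ###.# -> #   bit 29 = 1  t=3,i=13
  ###.. -> #   bit 28 = 1  t=0,i=13
  ##.## -> #   bit 27 = 1  t=2,i=0
  ##.#. -> #   bit 26 = 1  t=4,i=15
  ##..# -> .   bit 25 = 0  t=10,i=9
  ##... -> .   bit 24 = 0  t=0,i=14
  #.### -> .   bit 23 = 0  t=2,i=1
  #.##. -> .   bit 22 = 0  t=2,i=14
  #.#.# -> .   bit 21 = 0  t=5,i=9
  #.#.. -> #   bit 20 = 1  t=1,i=2
  #..## -> .   bit 19 = 0  t=0,i=3
  #..#. -> #   bit 18 = 1  t=1,i=15
  #...# -> .   bit 17 = 0  t=0,i=15
  #.... -> #   bit 16 = 1  t=1,i=4
  .#### -> .   bit 15 = 0  t=0,i=5
  .###. -> #   bit 14 = 1  t=4,i=6
  .##.# -> #   bit 13 = 1  t=2,i=12
  .##.. -> #   bit 12 = 1  t=3,i=0
  .#.## -> .   bit 11 = 0  t=4,i=4
  .#.#. -> #   bit 10 = 1  t=1,i=1
  .#..# -> #   bit 9 = 1  t=0,i=2
  .#... -> #   bit 8 = 1  t=1,i=3
  ..### -> .   bit 7 = 0  t=0,i=4
  ..##. -> #   bit 6 = 1  t=2,i=11
  ..#.# -> .   bit 5 = 0  t=1,i=0
  ..#.. -> .   bit 4 = 0  t=0,i=1
  ...## -> #   bit 3 = 1  t=2,i=10
  ...#. -> #   bit 2 = 1  t=0,i=0
  ....# -> #   bit 1 = 1  t=1,i=11
  ..... -> .   bit 0 = 0  t=1,i=5
  bits 00111100000101010111011101001110 = 1008039758

1008039758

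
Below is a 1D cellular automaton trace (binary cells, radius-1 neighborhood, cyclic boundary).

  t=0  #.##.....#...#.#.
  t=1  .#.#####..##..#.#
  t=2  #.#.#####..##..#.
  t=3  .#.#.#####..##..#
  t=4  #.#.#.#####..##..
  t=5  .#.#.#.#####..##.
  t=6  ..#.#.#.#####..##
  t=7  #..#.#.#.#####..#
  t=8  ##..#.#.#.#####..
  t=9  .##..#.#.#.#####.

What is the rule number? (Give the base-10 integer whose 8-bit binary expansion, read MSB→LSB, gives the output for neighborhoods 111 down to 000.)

  ###|#  b7=1 t=1,i=4
  ##.|#  b6=1 t=0,i=3
  #.#|#  b5=1 t=0,i=1
  #..|#  b4=1 t=0,i=4
  .##|.  b3=0 t=0,i=2
  .#.|.  b2=0 t=0,i=0
  ..#|.  b1=0 t=0,i=8
  ...|#  b0=1 t=0,i=5
  bits 11110001 = 241

241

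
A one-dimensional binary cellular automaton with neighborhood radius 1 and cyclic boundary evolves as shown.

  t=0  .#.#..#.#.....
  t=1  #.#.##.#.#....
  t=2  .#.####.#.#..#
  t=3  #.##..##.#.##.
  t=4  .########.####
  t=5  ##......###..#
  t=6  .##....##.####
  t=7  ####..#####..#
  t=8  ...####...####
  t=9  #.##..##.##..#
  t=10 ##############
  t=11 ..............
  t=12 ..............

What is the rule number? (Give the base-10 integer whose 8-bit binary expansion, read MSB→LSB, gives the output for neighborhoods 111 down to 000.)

122

  ### -> .   bit 7 = 0  t=2,i=4
  ##. -> #   bit 6 = 1  t=1,i=5
  #.# -> #   bit 5 = 1  t=0,i=2
  #.. -> #   bit 4 = 1  t=0,i=4
  .## -> #   bit 3 = 1  t=1,i=4
  .#. -> .   bit 2 = 0  t=0,i=1
  ..# -> #   bit 1 = 1  t=0,i=0
  ... -> .   bit 0 = 0  t=0,i=10
  bits 01111010 = 122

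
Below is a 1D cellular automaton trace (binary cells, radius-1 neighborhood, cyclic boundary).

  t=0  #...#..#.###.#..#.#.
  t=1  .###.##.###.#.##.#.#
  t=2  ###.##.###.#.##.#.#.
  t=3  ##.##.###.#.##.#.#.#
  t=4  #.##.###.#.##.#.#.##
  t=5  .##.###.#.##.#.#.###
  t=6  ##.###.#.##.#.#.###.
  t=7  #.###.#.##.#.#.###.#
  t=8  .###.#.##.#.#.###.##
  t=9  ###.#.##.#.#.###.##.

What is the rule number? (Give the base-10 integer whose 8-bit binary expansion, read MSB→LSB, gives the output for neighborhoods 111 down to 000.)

  [7] ### => #  t=0,i=10
  [6] ##. => .  t=0,i=11
  [5] #.# => #  t=0,i=8
  [4] #.. => #  t=0,i=1
  [3] .## => #  t=0,i=9
  [2] .#. => .  t=0,i=0
  [1] ..# => #  t=0,i=3
  [0] ... => #  t=0,i=2
  bits 10111011 = 187

187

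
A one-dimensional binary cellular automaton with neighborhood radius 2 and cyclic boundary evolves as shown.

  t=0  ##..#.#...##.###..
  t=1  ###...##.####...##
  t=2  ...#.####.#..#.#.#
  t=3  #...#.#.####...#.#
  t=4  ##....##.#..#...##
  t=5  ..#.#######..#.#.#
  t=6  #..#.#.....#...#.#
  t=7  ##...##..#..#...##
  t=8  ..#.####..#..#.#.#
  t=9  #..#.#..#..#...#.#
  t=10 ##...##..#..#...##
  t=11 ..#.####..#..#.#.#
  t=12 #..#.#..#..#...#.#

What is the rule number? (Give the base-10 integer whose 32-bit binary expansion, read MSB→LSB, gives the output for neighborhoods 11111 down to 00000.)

796441418

  [31] ##### => .  t=1,i=0
  [30] ####. => .  t=1,i=1
  [29] ###.# => #  t=2,i=8
  [28] ###.. => .  t=0,i=15
  [27] ##.## => #  t=0,i=12
  [26] ##.#. => #  t=2,i=9
  [25] ##..# => #  t=0,i=2
  [24] ##... => #  t=1,i=3
  [23] #.### => .  t=0,i=13
  [22] #.##. => #  t=3,i=17
  [21] #.#.# => #  t=2,i=15
  [20] #.#.. => #  t=0,i=6
  [19] #..## => #  t=0,i=17
  [18] #..#. => .  t=0,i=3
  [17] #...# => .  t=0,i=8
  [16] #.... => .  t=4,i=3
  [15] .#### => #  t=1,i=10
  [14] .###. => .  t=0,i=14
  [13] .##.# => #  t=0,i=11
  [12] .##.. => #  t=0,i=1
  [11] .#.## => #  t=2,i=4
  [10] .#.#. => .  t=0,i=5
  [9] .#..# => #  t=2,i=11
  [8] .#... => #  t=0,i=7
  [7] ..### => .  t=1,i=16
  [6] ..##. => #  t=0,i=0
  [5] ..#.# => .  t=0,i=4
  [4] ..#.. => .  t=4,i=12
  [3] ...## => #  t=0,i=9
  [2] ...#. => .  t=2,i=2
  [1] ....# => #  t=4,i=4
  [0] ..... => .  t=6,i=8
  bits 00101111011110001011101101001010 = 796441418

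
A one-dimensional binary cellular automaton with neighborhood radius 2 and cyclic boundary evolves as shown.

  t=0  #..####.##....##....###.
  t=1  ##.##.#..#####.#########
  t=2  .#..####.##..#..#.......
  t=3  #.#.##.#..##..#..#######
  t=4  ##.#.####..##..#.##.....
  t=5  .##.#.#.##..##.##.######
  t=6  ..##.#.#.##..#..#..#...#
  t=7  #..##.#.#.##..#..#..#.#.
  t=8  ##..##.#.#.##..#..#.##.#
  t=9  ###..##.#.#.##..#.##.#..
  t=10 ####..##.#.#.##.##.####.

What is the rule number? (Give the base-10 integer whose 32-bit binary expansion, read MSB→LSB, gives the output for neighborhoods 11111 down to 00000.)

  ##### -> .   bit 31 = 0  t=1,i=11
  ####. -> .   bit 30 = 0  t=0,i=5
  ###.# -> #   bit 29 = 1  t=0,i=6
  ###.. -> #   bit 28 = 1  t=4,i=8
  ##.## -> .   bit 27 = 0  t=0,i=7
  ##.#. -> #   bit 26 = 1  t=0,i=23
  ##..# -> #   bit 25 = 1  t=2,i=11
  ##... -> #   bit 24 = 1  t=0,i=10
  #.### -> .   bit 23 = 0  t=1,i=15
  #.##. -> .   bit 22 = 0  t=0,i=8
  #.#.# -> .   bit 21 = 0  t=3,i=2
  #.#.. -> #   bit 20 = 1  t=0,i=0
  #..## -> .   bit 19 = 0  t=0,i=2
  #..#. -> .   bit 18 = 0  t=2,i=12
  #...# -> .   bit 17 = 0  t=6,i=21
  #.... -> #   bit 16 = 1  t=0,i=11
  .#### -> #   bit 15 = 1  t=0,i=4
  .###. -> #   bit 14 = 1  t=0,i=21
  .##.# -> #   bit 13 = 1  t=1,i=4
  .##.. -> #   bit 12 = 1  t=0,i=9
  .#.## -> #   bit 11 = 1  t=3,i=3
  .#.#. -> #   bit 10 = 1  t=5,i=5
  .#..# -> #   bit 9 = 1  t=0,i=1
  .#... -> #   bit 8 = 1  t=2,i=17
  ..### -> #   bit 7 = 1  t=0,i=3
  ..##. -> .   bit 6 = 0  t=0,i=14
  ..#.# -> #   bit 5 = 1  t=4,i=15
  ..#.. -> .   bit 4 = 0  t=2,i=1
  ...## -> #   bit 3 = 1  t=0,i=13
  ...#. -> #   bit 2 = 1  t=2,i=0
  ....# -> #   bit 1 = 1  t=0,i=12
  ..... -> #   bit 0 = 1  t=2,i=19
  bits 00110111000100011111111110101111 = 923926447

923926447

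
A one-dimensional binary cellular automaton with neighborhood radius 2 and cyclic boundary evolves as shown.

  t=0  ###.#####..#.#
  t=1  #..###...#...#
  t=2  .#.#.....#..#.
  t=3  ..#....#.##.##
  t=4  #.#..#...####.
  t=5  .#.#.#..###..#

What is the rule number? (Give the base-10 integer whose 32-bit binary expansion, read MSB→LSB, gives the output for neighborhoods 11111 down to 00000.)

  [31] ##### => .  t=0,i=6
  [30] ####. => .  t=0,i=1
  [29] ###.# => .  t=0,i=2
  [28] ###.. => .  t=0,i=8
  [27] ##.## => #  t=0,i=3
  [26] ##.#. => #  t=4,i=13
  [25] ##..# => #  t=0,i=9
  [24] ##... => .  t=1,i=6
  [23] #.### => #  t=0,i=4
  [22] #.##. => #  t=3,i=9
  [21] #.#.# => .  t=4,i=0
  [20] #.#.. => .  t=2,i=3
  [19] #..## => .  t=1,i=2
  [18] #..#. => .  t=0,i=10
  [17] #...# => .  t=1,i=7
  [16] #.... => .  t=2,i=5
  [15] .#### => #  t=0,i=0
  [14] .###. => .  t=1,i=4
  [13] .##.# => #  t=3,i=10
  [12] .##.. => .  t=1,i=0
  [11] .#.## => .  t=0,i=12
  [10] .#.#. => #  t=2,i=2
  [9] .#..# => #  t=2,i=10
  [8] .#... => .  t=1,i=10
  [7] ..### => #  t=1,i=3
  [6] ..##. => .  t=1,i=13
  [5] ..#.# => .  t=0,i=11
  [4] ..#.. => #  t=1,i=9
  [3] ...## => #  t=1,i=12
  [2] ...#. => .  t=1,i=8
  [1] ....# => #  t=2,i=7
  [0] ..... => .  t=2,i=6
  bits 00001110110000001010011010011010 = 247506586

247506586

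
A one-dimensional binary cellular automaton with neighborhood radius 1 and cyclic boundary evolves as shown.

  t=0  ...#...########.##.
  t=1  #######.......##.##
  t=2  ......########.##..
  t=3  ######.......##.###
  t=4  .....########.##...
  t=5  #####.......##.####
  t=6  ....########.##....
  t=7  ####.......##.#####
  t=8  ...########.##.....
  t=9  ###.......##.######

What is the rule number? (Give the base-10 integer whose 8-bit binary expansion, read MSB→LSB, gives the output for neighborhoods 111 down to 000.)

  ###|.  b7=0 t=0,i=8
  ##.|#  b6=1 t=0,i=14
  #.#|#  b5=1 t=0,i=15
  #..|#  b4=1 t=0,i=4
  .##|.  b3=0 t=0,i=7
  .#.|#  b2=1 t=0,i=3
  ..#|#  b1=1 t=0,i=2
  ...|#  b0=1 t=0,i=0
  bits 01110111 = 119

119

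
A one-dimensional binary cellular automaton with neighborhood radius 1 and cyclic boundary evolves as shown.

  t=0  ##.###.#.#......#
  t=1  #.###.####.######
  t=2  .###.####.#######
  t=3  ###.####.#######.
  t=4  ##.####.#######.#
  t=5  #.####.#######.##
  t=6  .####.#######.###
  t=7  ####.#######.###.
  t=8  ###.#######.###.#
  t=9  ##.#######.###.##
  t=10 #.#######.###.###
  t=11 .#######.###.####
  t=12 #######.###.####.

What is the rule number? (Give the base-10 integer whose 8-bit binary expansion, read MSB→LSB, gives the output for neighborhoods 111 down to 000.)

  ### -> #   bit 7 = 1  t=0,i=0
  ##. -> .   bit 6 = 0  t=0,i=1
  #.# -> #   bit 5 = 1  t=0,i=2
  #.. -> .   bit 4 = 0  t=0,i=10
  .## -> #   bit 3 = 1  t=0,i=3
  .#. -> #   bit 2 = 1  t=0,i=7
  ..# -> #   bit 1 = 1  t=0,i=15
  ... -> #   bit 0 = 1  t=0,i=11
  bits 10101111 = 175

175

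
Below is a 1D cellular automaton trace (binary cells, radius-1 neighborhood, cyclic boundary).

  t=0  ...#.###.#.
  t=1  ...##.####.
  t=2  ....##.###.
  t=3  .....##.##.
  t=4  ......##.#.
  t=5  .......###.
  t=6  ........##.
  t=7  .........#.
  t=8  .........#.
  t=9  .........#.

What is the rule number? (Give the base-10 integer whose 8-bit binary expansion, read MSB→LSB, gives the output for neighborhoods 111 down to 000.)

  [7] ### => #  t=0,i=6
  [6] ##. => #  t=0,i=7
  [5] #.# => #  t=0,i=4
  [4] #.. => .  t=0,i=10
  [3] .## => .  t=0,i=5
  [2] .#. => #  t=0,i=3
  [1] ..# => .  t=0,i=2
  [0] ... => .  t=0,i=0
  bits 11100100 = 228

228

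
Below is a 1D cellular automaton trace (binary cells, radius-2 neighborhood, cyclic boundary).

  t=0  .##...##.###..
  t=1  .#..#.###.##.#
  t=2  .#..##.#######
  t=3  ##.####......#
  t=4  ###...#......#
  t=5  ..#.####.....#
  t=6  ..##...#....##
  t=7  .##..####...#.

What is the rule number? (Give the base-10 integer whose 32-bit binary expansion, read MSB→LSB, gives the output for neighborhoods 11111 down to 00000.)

1014655476

  nb #####: next=.  (t=2,i=9, bit31=0)
  nb ####.: next=.  (t=2,i=12, bit30=0)
  nb ###.#: next=#  (t=1,i=8, bit29=1)
  nb ###..: next=#  (t=0,i=11, bit28=1)
  nb ##.##: next=#  (t=0,i=8, bit27=1)
  nb ##.#.: next=#  (t=1,i=12, bit26=1)
  nb ##..#: next=.  (t=6,i=0, bit25=0)
  nb ##...: next=.  (t=0,i=3, bit24=0)
  nb #.###: next=.  (t=0,i=9, bit23=0)
  nb #.##.: next=#  (t=1,i=10, bit22=1)
  nb #.#.#: next=#  (t=1,i=13, bit21=1)
  nb #.#..: next=#  (t=1,i=1, bit20=1)
  nb #..##: next=#  (t=2,i=3, bit19=1)
  nb #..#.: next=.  (t=1,i=3, bit18=0)
  nb #...#: next=#  (t=0,i=4, bit17=1)
  nb #....: next=.  (t=3,i=8, bit16=0)
  nb .####: next=.  (t=2,i=8, bit15=0)
  nb .###.: next=#  (t=0,i=10, bit14=1)
  nb .##.#: next=#  (t=0,i=7, bit13=1)
  nb .##..: next=.  (t=0,i=2, bit12=0)
  nb .#.##: next=#  (t=1,i=5, bit11=1)
  nb .#.#.: next=.  (t=1,i=0, bit10=0)
  nb .#..#: next=.  (t=1,i=2, bit9=0)
  nb .#...: next=#  (t=4,i=7, bit8=1)
  nb ..###: next=#  (t=3,i=13, bit7=1)
  nb ..##.: next=#  (t=0,i=1, bit6=1)
  nb ..#.#: next=#  (t=1,i=4, bit5=1)
  nb ..#..: next=#  (t=4,i=6, bit4=1)
  nb ...##: next=.  (t=0,i=0, bit3=0)
  nb ...#.: next=#  (t=4,i=5, bit2=1)
  nb ....#: next=.  (t=3,i=11, bit1=0)
  nb .....: next=.  (t=3,i=9, bit0=0)
  bits 00111100011110100110100111110100 = 1014655476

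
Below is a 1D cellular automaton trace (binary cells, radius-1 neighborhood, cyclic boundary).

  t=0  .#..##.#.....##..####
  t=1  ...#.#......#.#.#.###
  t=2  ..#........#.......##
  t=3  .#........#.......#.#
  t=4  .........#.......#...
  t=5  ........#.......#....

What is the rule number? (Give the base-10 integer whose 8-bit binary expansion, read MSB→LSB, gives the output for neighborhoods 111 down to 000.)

194

  ###|#  b7=1 t=0,i=18
  ##.|#  b6=1 t=0,i=5
  #.#|.  b5=0 t=0,i=0
  #..|.  b4=0 t=0,i=2
  .##|.  b3=0 t=0,i=4
  .#.|.  b2=0 t=0,i=1
  ..#|#  b1=1 t=0,i=3
  ...|.  b0=0 t=0,i=9
  bits 11000010 = 194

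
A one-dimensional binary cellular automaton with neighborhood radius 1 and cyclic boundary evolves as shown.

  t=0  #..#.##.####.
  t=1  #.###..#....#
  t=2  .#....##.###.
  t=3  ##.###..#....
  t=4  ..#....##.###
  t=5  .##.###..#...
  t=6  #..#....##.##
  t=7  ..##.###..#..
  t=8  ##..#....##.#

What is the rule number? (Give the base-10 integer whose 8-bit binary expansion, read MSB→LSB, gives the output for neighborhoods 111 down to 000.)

  ###|.  b7=0 t=0,i=9
  ##.|.  b6=0 t=0,i=6
  #.#|#  b5=1 t=0,i=4
  #..|.  b4=0 t=0,i=1
  .##|.  b3=0 t=0,i=5
  .#.|#  b2=1 t=0,i=0
  ..#|#  b1=1 t=0,i=2
  ...|#  b0=1 t=1,i=9
  bits 00100111 = 39

39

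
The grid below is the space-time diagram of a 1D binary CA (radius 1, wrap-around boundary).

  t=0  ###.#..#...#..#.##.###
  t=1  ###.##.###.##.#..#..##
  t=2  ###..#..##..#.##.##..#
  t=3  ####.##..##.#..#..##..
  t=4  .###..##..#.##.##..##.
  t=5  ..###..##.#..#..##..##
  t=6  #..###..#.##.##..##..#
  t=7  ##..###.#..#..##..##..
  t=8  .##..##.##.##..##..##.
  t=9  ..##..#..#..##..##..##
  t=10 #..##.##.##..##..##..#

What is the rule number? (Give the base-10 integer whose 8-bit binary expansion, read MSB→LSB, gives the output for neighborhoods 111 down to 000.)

213

  nb ###: next=#  (t=0,i=0, bit7=1)
  nb ##.: next=#  (t=0,i=2, bit6=1)
  nb #.#: next=.  (t=0,i=3, bit5=0)
  nb #..: next=#  (t=0,i=5, bit4=1)
  nb .##: next=.  (t=0,i=16, bit3=0)
  nb .#.: next=#  (t=0,i=4, bit2=1)
  nb ..#: next=.  (t=0,i=6, bit1=0)
  nb ...: next=#  (t=0,i=9, bit0=1)
  bits 11010101 = 213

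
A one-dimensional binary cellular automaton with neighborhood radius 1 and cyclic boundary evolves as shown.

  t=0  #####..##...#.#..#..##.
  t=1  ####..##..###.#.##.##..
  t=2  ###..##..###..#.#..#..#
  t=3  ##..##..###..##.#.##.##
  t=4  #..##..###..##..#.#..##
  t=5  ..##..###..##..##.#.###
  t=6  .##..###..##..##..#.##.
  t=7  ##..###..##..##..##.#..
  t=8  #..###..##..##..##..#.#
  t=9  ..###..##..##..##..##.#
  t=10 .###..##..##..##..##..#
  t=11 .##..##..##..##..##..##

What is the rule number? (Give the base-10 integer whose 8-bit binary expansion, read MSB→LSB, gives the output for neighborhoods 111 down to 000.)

  nb ###: next=#  (t=0,i=1, bit7=1)
  nb ##.: next=.  (t=0,i=4, bit6=0)
  nb #.#: next=.  (t=0,i=13, bit5=0)
  nb #..: next=.  (t=0,i=5, bit4=0)
  nb .##: next=#  (t=0,i=0, bit3=1)
  nb .#.: next=#  (t=0,i=12, bit2=1)
  nb ..#: next=#  (t=0,i=6, bit1=1)
  nb ...: next=#  (t=0,i=10, bit0=1)
  bits 10001111 = 143

143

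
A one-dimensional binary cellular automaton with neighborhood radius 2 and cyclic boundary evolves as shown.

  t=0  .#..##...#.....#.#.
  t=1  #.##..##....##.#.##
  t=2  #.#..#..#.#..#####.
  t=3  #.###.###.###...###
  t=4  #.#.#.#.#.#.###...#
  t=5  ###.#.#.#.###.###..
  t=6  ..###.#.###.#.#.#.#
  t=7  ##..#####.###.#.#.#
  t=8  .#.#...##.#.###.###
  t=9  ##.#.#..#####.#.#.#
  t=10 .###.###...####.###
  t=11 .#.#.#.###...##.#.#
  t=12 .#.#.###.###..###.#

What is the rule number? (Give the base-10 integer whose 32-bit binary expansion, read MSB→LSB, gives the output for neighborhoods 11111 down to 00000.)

1979591203

  ##### -> .   bit 31 = 0  t=2,i=15
  ####. -> #   bit 30 = 1  t=2,i=16
  ###.# -> #   bit 29 = 1  t=1,i=0
  ###.. -> #   bit 28 = 1  t=3,i=12
  ##.## -> .   bit 27 = 0  t=1,i=1
  ##.#. -> #   bit 26 = 1  t=1,i=14
  ##..# -> .   bit 25 = 0  t=1,i=4
  ##... -> #   bit 24 = 1  t=0,i=6
  #.### -> #   bit 23 = 1  t=1,i=17
  #.##. -> #   bit 22 = 1  t=1,i=2
  #.#.# -> #   bit 21 = 1  t=1,i=15
  #.#.. -> #   bit 20 = 1  t=0,i=17
  #..## -> #   bit 19 = 1  t=0,i=3
  #..#. -> #   bit 18 = 1  t=0,i=0
  #...# -> #   bit 17 = 1  t=0,i=7
  #.... -> .   bit 16 = 0  t=0,i=11
  .#### -> .   bit 15 = 0  t=2,i=14
  .###. -> .   bit 14 = 0  t=1,i=18
  .##.# -> #   bit 13 = 1  t=1,i=13
  .##.. -> .   bit 12 = 0  t=0,i=5
  .#.## -> #   bit 11 = 1  t=1,i=16
  .#.#. -> .   bit 10 = 0  t=0,i=16
  .#..# -> #   bit 9 = 1  t=0,i=2
  .#... -> .   bit 8 = 0  t=0,i=10
  ..### -> .   bit 7 = 0  t=2,i=13
  ..##. -> .   bit 6 = 0  t=0,i=4
  ..#.# -> #   bit 5 = 1  t=0,i=15
  ..#.. -> .   bit 4 = 0  t=0,i=1
  ...## -> .   bit 3 = 0  t=1,i=11
  ...#. -> .   bit 2 = 0  t=0,i=8
  ....# -> #   bit 1 = 1  t=0,i=13
  ..... -> #   bit 0 = 1  t=0,i=12
  bits 01110101111111100010101000100011 = 1979591203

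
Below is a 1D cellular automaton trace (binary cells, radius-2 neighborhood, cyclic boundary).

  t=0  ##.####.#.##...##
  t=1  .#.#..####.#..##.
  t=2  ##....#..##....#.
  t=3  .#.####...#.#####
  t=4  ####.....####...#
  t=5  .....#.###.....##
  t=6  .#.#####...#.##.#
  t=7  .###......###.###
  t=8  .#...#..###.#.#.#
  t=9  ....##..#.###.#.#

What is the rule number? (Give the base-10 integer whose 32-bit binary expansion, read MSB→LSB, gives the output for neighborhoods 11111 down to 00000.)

  ##### -> .   bit 31 = 0  t=3,i=14
  ####. -> .   bit 30 = 0  t=0,i=0
  ###.# -> #   bit 29 = 1  t=0,i=1
  ###.. -> .   bit 28 = 0  t=3,i=6
  ##.## -> .   bit 27 = 0  t=0,i=2
  ##.#. -> #   bit 26 = 1  t=0,i=7
  ##..# -> .   bit 25 = 0  t=1,i=16
  ##... -> .   bit 24 = 0  t=0,i=12
  #.### -> #   bit 23 = 1  t=0,i=3
  #.##. -> .   bit 22 = 0  t=0,i=10
  #.#.# -> #   bit 21 = 1  t=0,i=8
  #.#.. -> .   bit 20 = 0  t=1,i=3
  #..## -> .   bit 19 = 0  t=1,i=5
  #..#. -> #   bit 18 = 1  t=1,i=0
  #...# -> .   bit 17 = 0  t=0,i=13
  #.... -> #   bit 16 = 1  t=2,i=3
  .#### -> .   bit 15 = 0  t=0,i=4
  .###. -> .   bit 14 = 0  t=5,i=8
  .##.# -> #   bit 13 = 1  t=6,i=14
  .##.. -> #   bit 12 = 1  t=0,i=11
  .#.## -> #   bit 11 = 1  t=0,i=9
  .#.#. -> .   bit 10 = 0  t=1,i=2
  .#..# -> .   bit 9 = 0  t=1,i=4
  .#... -> .   bit 8 = 0  t=8,i=2
  ..### -> #   bit 7 = 1  t=0,i=15
  ..##. -> .   bit 6 = 0  t=1,i=14
  ..#.# -> #   bit 5 = 1  t=1,i=1
  ..#.. -> #   bit 4 = 1  t=2,i=6
  ...## -> #   bit 3 = 1  t=0,i=14
  ...#. -> #   bit 2 = 1  t=2,i=5
  ....# -> #   bit 1 = 1  t=2,i=4
  ..... -> .   bit 0 = 0  t=4,i=6
  bits 00100100101001010011100010111110 = 614807742

614807742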